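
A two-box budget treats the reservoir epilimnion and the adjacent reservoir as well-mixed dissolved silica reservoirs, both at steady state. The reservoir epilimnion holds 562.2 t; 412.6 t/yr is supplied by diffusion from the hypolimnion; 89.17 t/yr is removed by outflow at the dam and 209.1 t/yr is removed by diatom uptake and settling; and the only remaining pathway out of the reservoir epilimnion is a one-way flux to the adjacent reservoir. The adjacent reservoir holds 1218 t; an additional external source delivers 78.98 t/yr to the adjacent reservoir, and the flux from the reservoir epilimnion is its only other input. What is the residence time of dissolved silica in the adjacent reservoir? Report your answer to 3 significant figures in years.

Balance the reservoir epilimnion: ΣF_in = 412.60 t/yr.
Flux to the adjacent reservoir = ΣF_in − (89.17 + 209.1) = 114.33 t/yr.
Total input to the adjacent reservoir = 114.33 + 78.98 = 193.31 t/yr; at steady state this equals its total output.
τ = M / F = 1218 / 193.31 = 6.301 yr.

6.30 yr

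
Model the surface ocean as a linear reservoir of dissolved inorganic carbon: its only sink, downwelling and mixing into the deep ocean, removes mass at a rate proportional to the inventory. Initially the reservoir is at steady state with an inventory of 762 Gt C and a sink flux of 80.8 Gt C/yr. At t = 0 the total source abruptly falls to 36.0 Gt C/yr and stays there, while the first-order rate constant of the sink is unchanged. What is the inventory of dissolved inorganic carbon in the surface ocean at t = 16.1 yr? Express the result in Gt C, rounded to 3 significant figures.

Residence time τ = M₀/F₀ = 9.431 yr. The eventual steady state is M_∞ = M₀·(F₁/F₀) = 762 × 36.0/80.8 = 339.50 Gt C.
The anomaly ΔM(t) = M(t) − M_∞ decays as ΔM₀·e^(−t/τ) with ΔM₀ = 762 − 339.50 = 422.5 Gt C.
At t = 16.1 yr, e^(−t/τ) = e^(−1.707) = 0.1814, so ΔM = 76.63 Gt C and M = 339.50 + 76.63 = 416.13 Gt C.

416 Gt C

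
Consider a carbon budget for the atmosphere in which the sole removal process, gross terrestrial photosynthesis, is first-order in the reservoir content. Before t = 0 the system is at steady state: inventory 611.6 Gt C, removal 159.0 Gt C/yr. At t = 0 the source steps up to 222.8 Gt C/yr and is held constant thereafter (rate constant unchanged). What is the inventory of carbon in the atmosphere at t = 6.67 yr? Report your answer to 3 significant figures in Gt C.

τ = M₀/F₀ = 611.6/159.0 = 3.847 yr; rate constant k = 1/τ.
New steady state M_∞ = F₁/k = F₁·τ = 222.8 × 3.847 = 857.01 Gt C.
M(t) = M_∞ + (M₀ − M_∞)·e^(−t/τ); t/τ = 6.67/3.847 = 1.734, so e^(−t/τ) = 0.1766.
M(t) = 857.01 − 245.4 × 0.1766 = 813.68 Gt C.

814 Gt C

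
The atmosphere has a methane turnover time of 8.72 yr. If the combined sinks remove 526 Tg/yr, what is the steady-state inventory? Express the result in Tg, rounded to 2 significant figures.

4600 Tg

τ = M/F ⇒ M = τ × F = 8.72 × 526 = 4587 Tg.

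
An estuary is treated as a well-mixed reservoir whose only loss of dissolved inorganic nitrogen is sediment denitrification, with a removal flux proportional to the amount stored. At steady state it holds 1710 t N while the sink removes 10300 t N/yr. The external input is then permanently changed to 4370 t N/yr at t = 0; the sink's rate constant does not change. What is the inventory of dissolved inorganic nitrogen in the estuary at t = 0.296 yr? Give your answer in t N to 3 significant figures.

Residence time τ = M₀/F₀ = 0.1660 yr. The eventual steady state is M_∞ = M₀·(F₁/F₀) = 1710 × 4370/10300 = 725.50 t N.
The anomaly ΔM(t) = M(t) − M_∞ decays as ΔM₀·e^(−t/τ) with ΔM₀ = 1710 − 725.50 = 984.5 t N.
At t = 0.296 yr, e^(−t/τ) = e^(−1.783) = 0.1681, so ΔM = 165.5 t N and M = 725.50 + 165.5 = 891.04 t N.

891 t N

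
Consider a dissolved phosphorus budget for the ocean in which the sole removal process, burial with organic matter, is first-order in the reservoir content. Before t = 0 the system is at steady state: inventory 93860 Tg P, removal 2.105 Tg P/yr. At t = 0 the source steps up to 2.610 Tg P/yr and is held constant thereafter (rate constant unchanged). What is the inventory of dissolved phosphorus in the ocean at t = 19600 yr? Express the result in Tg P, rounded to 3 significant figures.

τ = M₀/F₀ = 93860/2.105 = 44590 yr; rate constant k = 1/τ.
New steady state M_∞ = F₁/k = F₁·τ = 2.610 × 44590 = 116380 Tg P.
M(t) = M_∞ + (M₀ − M_∞)·e^(−t/τ); t/τ = 19600/44590 = 0.4396, so e^(−t/τ) = 0.6443.
M(t) = 116380 − 22520 × 0.6443 = 101870 Tg P.

102000 Tg P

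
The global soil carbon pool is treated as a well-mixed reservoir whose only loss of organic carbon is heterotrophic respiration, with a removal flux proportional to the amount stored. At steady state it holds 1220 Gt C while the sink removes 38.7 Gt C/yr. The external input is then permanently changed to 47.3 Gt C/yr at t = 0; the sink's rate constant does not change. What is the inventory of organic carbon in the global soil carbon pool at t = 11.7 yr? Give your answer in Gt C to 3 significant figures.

Residence time τ = M₀/F₀ = 31.52 yr. The eventual steady state is M_∞ = M₀·(F₁/F₀) = 1220 × 47.3/38.7 = 1491.1 Gt C.
The anomaly ΔM(t) = M(t) − M_∞ decays as ΔM₀·e^(−t/τ) with ΔM₀ = 1220 − 1491.1 = −271.1 Gt C.
At t = 11.7 yr, e^(−t/τ) = e^(−0.3711) = 0.6899, so ΔM = −187.1 Gt C and M = 1491.1 − 187.1 = 1304.1 Gt C.

1300 Gt C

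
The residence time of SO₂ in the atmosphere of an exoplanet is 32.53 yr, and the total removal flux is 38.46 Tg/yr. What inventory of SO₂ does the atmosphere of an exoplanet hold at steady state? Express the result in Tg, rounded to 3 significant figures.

1250 Tg

τ = M/F ⇒ M = τ × F = 32.53 × 38.46 = 1251 Tg.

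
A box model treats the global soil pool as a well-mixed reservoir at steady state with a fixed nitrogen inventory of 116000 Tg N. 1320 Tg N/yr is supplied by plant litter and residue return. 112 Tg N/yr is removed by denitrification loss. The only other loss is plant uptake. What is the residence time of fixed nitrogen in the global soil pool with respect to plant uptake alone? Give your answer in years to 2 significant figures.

96 yr

At steady state ΣF_in = ΣF_out.
ΣF_in = 1320.0 Tg N/yr.
Plant uptake flux = ΣF_in − (112) = 1320.0 − 112.0 = 1208 Tg N/yr.
τ = M / F = 116000 / 1208 = 96.03 yr.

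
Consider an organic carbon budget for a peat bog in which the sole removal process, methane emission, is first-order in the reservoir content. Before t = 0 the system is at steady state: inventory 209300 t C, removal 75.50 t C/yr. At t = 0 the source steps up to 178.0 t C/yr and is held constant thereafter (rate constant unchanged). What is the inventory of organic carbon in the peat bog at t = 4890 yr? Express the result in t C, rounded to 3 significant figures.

Residence time τ = M₀/F₀ = 2772 yr. The eventual steady state is M_∞ = M₀·(F₁/F₀) = 209300 × 178.0/75.50 = 493450 t C.
The anomaly ΔM(t) = M(t) − M_∞ decays as ΔM₀·e^(−t/τ) with ΔM₀ = 209300 − 493450 = −284100 t C.
At t = 4890 yr, e^(−t/τ) = e^(−1.764) = 0.1714, so ΔM = −48690 t C and M = 493450 − 48690 = 444760 t C.

445000 t C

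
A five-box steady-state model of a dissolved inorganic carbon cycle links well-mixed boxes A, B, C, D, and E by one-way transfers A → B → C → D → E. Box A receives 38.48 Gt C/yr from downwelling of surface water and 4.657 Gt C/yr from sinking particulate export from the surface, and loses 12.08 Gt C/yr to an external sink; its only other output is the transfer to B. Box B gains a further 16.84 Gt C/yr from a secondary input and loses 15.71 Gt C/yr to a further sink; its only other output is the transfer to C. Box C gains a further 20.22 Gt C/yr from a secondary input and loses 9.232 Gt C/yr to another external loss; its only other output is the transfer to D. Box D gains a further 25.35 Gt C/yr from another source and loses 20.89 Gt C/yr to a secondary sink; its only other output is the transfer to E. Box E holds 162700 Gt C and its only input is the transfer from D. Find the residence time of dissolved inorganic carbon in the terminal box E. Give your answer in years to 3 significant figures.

3420 yr

Box A: F(A→B) = (38.48 + 4.657) − 12.08 = 31.057 Gt C/yr.
Box B: F(B→C) = (31.057 + 16.84) − 15.71 = 32.187 Gt C/yr.
Box C: F(C→D) = (32.187 + 20.22) − 9.232 = 43.175 Gt C/yr.
Box D: F(D→E) = (43.175 + 25.35) − 20.89 = 47.635 Gt C/yr.
Box E throughput = its input = 47.635 Gt C/yr; τ = 162700 / 47.635 = 3416 yr.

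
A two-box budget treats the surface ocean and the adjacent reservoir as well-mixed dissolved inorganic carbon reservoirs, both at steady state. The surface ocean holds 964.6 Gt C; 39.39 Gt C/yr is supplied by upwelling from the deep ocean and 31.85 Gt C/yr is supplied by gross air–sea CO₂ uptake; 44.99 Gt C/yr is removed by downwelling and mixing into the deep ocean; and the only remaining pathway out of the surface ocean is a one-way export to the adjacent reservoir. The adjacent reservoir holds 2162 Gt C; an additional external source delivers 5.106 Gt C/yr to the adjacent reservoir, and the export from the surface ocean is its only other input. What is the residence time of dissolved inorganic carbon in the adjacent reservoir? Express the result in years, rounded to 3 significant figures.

69.0 yr

Balance the surface ocean: ΣF_in = 39.39 + 31.85 = 71.240 Gt C/yr.
Export to the adjacent reservoir = ΣF_in − (44.99) = 26.250 Gt C/yr.
Total input to the adjacent reservoir = 26.250 + 5.106 = 31.356 Gt C/yr; at steady state this equals its total output.
τ = M / F = 2162 / 31.356 = 68.95 yr.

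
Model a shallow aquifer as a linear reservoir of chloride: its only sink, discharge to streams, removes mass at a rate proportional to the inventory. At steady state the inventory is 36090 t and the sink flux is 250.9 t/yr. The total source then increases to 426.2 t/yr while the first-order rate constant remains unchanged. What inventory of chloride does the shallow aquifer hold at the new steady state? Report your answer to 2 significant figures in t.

Rate constant k = F/M = 250.9 / 36090 = 0.006952 yr⁻¹.
At the new steady state, source = k·M_new ⇒ M_new = 426.2 / 0.006952 = 61310 t.
(Equivalently M_new = M × F_new/F_old = 36090 × 426.2/250.9.)

61000 t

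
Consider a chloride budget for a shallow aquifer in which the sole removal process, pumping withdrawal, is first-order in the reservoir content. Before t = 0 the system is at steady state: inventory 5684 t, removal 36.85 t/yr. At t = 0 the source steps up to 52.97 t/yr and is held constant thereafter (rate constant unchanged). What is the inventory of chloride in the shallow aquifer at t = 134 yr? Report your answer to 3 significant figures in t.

τ = M₀/F₀ = 5684/36.85 = 154.2 yr; rate constant k = 1/τ.
New steady state M_∞ = F₁/k = F₁·τ = 52.97 × 154.2 = 8170.5 t.
M(t) = M_∞ + (M₀ − M_∞)·e^(−t/τ); t/τ = 134/154.2 = 0.8687, so e^(−t/τ) = 0.4195.
M(t) = 8170.5 − 2486 × 0.4195 = 7127.4 t.

7130 t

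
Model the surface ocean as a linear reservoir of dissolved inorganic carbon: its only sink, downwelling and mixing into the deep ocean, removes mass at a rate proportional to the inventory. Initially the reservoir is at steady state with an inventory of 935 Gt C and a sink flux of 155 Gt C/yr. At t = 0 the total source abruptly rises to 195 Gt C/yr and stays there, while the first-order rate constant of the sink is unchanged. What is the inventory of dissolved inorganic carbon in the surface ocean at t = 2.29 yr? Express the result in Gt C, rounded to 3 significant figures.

1010 Gt C

τ = M₀/F₀ = 935/155 = 6.032 yr; rate constant k = 1/τ.
New steady state M_∞ = F₁/k = F₁·τ = 195 × 6.032 = 1176.3 Gt C.
M(t) = M_∞ + (M₀ − M_∞)·e^(−t/τ); t/τ = 2.29/6.032 = 0.3796, so e^(−t/τ) = 0.6841.
M(t) = 1176.3 − 241.3 × 0.6841 = 1011.2 Gt C.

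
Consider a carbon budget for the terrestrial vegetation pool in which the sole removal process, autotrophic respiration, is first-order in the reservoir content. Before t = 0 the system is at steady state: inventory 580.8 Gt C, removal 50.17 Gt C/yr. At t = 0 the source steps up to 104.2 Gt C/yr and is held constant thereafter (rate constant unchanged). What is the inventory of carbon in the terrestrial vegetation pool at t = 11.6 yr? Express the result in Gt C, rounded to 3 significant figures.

977 Gt C

The sink rate constant is k = F₀/M₀ = 50.17/580.8 = 0.08638 yr⁻¹.
Solving dM/dt = F₁ − kM with M(0) = M₀ gives M(t) = F₁/k + (M₀ − F₁/k)·e^(−kt).
F₁/k = 104.2/0.08638 = 1206.3 Gt C; kt = 0.08638 × 11.6 = 1.002, e^(−kt) = 0.3671.
M(11.6) = 1206.3 + (580.8 − 1206.3) × 0.3671 = 1206.3 − 229.6 = 976.65 Gt C.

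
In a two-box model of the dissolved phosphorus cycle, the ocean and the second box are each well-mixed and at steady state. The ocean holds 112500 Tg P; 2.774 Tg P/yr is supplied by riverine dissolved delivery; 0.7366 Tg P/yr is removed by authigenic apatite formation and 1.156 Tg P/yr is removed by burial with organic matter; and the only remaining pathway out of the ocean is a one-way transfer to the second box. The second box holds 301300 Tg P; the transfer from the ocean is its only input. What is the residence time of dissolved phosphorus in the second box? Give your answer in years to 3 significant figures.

342000 yr

Balance the ocean: ΣF_in = 2.7740 Tg P/yr.
Transfer to the second box = ΣF_in − (0.7366 + 1.156) = 0.88140 Tg P/yr.
At steady state the output of the second box equals its input, 0.88140 Tg P/yr.
τ = M / F = 301300 / 0.88140 = 341800 yr.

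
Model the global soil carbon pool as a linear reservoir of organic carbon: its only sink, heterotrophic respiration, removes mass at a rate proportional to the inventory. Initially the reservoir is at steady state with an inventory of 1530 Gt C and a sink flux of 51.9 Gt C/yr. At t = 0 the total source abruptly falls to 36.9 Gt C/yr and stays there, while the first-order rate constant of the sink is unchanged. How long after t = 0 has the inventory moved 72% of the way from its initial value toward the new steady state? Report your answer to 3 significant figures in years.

τ = M₀/F₀ = 1530/51.9 = 29.48 yr.
The remaining gap fraction is e^(−t/τ); 72% covered ⇒ e^(−t/τ) = 0.280.
t = −τ ln(0.280) = 29.48 × 1.273 = 37.53 yr.

37.5 yr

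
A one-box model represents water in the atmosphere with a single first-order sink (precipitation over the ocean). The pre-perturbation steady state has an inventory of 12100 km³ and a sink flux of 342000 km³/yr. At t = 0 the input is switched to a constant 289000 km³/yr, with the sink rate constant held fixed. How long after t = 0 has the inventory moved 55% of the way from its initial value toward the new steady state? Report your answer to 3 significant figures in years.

0.0283 yr

τ = M₀/F₀ = 12100/342000 = 0.03538 yr.
The remaining gap fraction is e^(−t/τ); 55% covered ⇒ e^(−t/τ) = 0.450.
t = −τ ln(0.450) = 0.03538 × 0.7985 = 0.02825 yr.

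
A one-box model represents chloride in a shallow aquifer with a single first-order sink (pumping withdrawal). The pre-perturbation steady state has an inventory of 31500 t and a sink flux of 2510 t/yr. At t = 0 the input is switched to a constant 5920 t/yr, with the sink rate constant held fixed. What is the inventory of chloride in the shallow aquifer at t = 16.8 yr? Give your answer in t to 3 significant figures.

Residence time τ = M₀/F₀ = 12.55 yr. The eventual steady state is M_∞ = M₀·(F₁/F₀) = 31500 × 5920/2510 = 74295 t.
The anomaly ΔM(t) = M(t) − M_∞ decays as ΔM₀·e^(−t/τ) with ΔM₀ = 31500 − 74295 = −42790 t.
At t = 16.8 yr, e^(−t/τ) = e^(−1.339) = 0.2622, so ΔM = −11220 t and M = 74295 − 11220 = 63074 t.

63100 t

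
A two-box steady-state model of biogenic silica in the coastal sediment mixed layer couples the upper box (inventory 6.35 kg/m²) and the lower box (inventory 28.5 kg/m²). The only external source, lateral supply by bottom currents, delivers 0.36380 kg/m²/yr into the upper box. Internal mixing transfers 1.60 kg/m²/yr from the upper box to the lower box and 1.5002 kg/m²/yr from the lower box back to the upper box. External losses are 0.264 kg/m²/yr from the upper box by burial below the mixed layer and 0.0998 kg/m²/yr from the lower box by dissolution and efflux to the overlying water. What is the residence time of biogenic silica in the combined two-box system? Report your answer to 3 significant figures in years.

For the system as a whole, the A↔B exchange is internal and contributes nothing to the throughput; only the external sinks remove mass.
M_total = 6.35 + 28.5 = 34.850 kg/m².
ΣF_external_out = 0.264 + 0.0998 = 0.36380 kg/m²/yr.
τ = M_total / ΣF_ext = 34.850 / 0.36380 = 95.79 yr.

95.8 yr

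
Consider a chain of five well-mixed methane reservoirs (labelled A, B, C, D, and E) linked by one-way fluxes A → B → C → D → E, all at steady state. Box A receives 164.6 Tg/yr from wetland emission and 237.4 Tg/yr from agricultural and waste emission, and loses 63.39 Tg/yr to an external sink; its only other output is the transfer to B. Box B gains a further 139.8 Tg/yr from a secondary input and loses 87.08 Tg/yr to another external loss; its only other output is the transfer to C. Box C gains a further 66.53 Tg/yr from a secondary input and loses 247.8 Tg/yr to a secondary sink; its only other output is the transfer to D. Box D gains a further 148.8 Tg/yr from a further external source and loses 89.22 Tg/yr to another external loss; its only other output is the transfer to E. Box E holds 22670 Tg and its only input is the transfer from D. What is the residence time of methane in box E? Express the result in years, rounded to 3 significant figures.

Box A: F(A→B) = (164.6 + 237.4) − 63.39 = 338.61 Tg/yr.
Box B: F(B→C) = (338.61 + 139.8) − 87.08 = 391.33 Tg/yr.
Box C: F(C→D) = (391.33 + 66.53) − 247.8 = 210.06 Tg/yr.
Box D: F(D→E) = (210.06 + 148.8) − 89.22 = 269.64 Tg/yr.
Box E throughput = its input = 269.64 Tg/yr; τ = 22670 / 269.64 = 84.08 yr.

84.1 yr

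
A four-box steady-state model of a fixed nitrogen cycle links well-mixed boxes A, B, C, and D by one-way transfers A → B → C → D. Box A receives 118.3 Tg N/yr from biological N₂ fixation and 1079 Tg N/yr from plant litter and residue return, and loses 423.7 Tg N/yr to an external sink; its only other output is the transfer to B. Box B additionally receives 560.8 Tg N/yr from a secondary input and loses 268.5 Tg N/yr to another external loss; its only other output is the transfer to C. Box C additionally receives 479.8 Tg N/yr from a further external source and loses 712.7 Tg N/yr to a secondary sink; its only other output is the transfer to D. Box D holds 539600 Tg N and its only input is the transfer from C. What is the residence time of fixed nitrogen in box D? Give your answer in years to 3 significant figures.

Box A: F(A→B) = (118.3 + 1079) − 423.7 = 773.60 Tg N/yr.
Box B: F(B→C) = (773.60 + 560.8) − 268.5 = 1065.9 Tg N/yr.
Box C: F(C→D) = (1065.9 + 479.8) − 712.7 = 833.00 Tg N/yr.
Box D throughput = its input = 833.00 Tg N/yr; τ = 539600 / 833.00 = 647.8 yr.

648 yr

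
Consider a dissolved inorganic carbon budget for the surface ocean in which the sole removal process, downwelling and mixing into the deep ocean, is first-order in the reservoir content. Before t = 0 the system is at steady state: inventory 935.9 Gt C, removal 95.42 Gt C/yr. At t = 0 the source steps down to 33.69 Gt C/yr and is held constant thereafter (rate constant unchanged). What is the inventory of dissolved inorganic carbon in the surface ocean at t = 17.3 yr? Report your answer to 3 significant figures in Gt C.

434 Gt C

The sink rate constant is k = F₀/M₀ = 95.42/935.9 = 0.1020 yr⁻¹.
Solving dM/dt = F₁ − kM with M(0) = M₀ gives M(t) = F₁/k + (M₀ − F₁/k)·e^(−kt).
F₁/k = 33.69/0.1020 = 330.44 Gt C; kt = 0.1020 × 17.3 = 1.764, e^(−kt) = 0.1714.
M(17.3) = 330.44 + (935.9 − 330.44) × 0.1714 = 330.44 + 103.8 = 434.21 Gt C.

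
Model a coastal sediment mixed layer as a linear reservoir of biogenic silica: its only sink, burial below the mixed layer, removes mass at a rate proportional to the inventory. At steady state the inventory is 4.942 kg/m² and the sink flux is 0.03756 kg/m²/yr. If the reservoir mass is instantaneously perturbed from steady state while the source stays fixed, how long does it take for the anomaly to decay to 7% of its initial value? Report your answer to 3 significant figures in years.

350 yr

For a linear reservoir the anomaly decays as exp(−t/τ) with τ = M/F = 4.942/0.03756 = 131.6 yr.
exp(−t/τ) = 0.07 ⇒ t = −τ ln(0.07) = 131.6 × 2.659 = 349.9 yr.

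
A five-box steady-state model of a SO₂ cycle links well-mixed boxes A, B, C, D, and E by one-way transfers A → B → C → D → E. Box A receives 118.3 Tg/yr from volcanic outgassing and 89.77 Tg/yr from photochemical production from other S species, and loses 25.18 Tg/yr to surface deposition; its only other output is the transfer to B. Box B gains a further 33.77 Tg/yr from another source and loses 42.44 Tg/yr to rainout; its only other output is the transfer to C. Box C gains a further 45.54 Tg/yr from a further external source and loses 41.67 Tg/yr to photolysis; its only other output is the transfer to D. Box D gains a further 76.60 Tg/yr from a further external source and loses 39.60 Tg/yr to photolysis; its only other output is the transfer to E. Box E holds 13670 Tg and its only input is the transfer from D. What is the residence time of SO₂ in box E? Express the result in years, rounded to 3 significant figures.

63.6 yr

Box A: F(A→B) = (118.3 + 89.77) − 25.18 = 182.89 Tg/yr.
Box B: F(B→C) = (182.89 + 33.77) − 42.44 = 174.22 Tg/yr.
Box C: F(C→D) = (174.22 + 45.54) − 41.67 = 178.09 Tg/yr.
Box D: F(D→E) = (178.09 + 76.60) − 39.60 = 215.09 Tg/yr.
Box E throughput = its input = 215.09 Tg/yr; τ = 13670 / 215.09 = 63.55 yr.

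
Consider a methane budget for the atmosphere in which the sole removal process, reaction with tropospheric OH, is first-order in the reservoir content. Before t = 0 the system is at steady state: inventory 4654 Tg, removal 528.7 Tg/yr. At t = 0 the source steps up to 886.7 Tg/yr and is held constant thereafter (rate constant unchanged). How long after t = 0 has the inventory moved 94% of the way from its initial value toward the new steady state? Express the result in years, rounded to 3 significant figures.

24.8 yr

τ = M₀/F₀ = 4654/528.7 = 8.803 yr.
The remaining gap fraction is e^(−t/τ); 94% covered ⇒ e^(−t/τ) = 0.0600.
t = −τ ln(0.0600) = 8.803 × 2.813 = 24.77 yr.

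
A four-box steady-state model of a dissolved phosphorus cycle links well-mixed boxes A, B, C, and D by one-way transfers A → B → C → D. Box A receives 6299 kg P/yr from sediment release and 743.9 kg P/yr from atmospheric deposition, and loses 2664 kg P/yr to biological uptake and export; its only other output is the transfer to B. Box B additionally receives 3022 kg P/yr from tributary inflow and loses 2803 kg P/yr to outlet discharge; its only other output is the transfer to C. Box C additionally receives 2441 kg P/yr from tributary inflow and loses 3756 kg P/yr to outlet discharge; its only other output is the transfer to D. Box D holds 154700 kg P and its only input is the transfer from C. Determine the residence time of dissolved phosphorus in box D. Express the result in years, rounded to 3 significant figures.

Box A: F(A→B) = (6299 + 743.9) − 2664 = 4378.9 kg P/yr.
Box B: F(B→C) = (4378.9 + 3022) − 2803 = 4597.9 kg P/yr.
Box C: F(C→D) = (4597.9 + 2441) − 3756 = 3282.9 kg P/yr.
Box D throughput = its input = 3282.9 kg P/yr; τ = 154700 / 3282.9 = 47.12 yr.

47.1 yr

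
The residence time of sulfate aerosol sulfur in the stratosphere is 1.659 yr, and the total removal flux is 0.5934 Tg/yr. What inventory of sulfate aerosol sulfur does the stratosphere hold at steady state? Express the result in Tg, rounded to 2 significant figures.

τ = M/F ⇒ M = τ × F = 1.659 × 0.5934 = 0.9845 Tg.

0.98 Tg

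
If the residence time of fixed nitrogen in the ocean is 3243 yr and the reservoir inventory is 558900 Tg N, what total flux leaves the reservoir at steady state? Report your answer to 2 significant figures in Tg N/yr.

F = M / τ = 558900 / 3243 = 172.3 Tg N/yr.

170 Tg N/yr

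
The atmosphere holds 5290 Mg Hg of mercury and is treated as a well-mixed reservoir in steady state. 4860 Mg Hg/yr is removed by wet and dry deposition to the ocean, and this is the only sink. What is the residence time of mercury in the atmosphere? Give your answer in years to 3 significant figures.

τ = M / F = 5290 / 4860 = 1.088 yr.

1.09 yr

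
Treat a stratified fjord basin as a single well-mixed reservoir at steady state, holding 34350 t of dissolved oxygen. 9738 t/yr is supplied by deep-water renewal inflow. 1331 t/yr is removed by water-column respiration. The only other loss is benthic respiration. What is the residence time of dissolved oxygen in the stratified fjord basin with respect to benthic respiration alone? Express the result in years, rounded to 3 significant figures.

4.09 yr

At steady state ΣF_in = ΣF_out.
ΣF_in = 9738.0 t/yr.
Benthic respiration flux = ΣF_in − (1331) = 9738.0 − 1331 = 8407 t/yr.
τ = M / F = 34350 / 8407 = 4.086 yr.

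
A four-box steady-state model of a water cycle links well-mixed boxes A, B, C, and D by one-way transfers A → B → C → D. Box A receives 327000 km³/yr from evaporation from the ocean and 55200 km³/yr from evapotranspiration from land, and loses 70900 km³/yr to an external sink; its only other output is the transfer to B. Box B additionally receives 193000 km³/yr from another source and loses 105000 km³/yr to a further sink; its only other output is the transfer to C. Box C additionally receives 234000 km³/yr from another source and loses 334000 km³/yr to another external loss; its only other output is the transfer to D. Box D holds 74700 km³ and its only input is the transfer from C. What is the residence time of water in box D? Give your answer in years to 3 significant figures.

0.250 yr

Box A: F(A→B) = (327000 + 55200) − 70900 = 311300 km³/yr.
Box B: F(B→C) = (311300 + 193000) − 105000 = 399300 km³/yr.
Box C: F(C→D) = (399300 + 234000) − 334000 = 299300 km³/yr.
Box D throughput = its input = 299300 km³/yr; τ = 74700 / 299300 = 0.2496 yr.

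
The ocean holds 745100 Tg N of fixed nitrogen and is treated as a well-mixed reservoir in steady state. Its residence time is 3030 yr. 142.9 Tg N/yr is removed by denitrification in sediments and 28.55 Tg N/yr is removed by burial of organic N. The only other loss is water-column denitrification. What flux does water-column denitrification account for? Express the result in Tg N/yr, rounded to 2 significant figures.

Total removal F = M/τ = 745100 / 3030 = 245.9 Tg N/yr.
Water-column denitrification = F − (142.9 + 28.55) = 245.9 − 171.5 = 74.46 Tg N/yr.

74 Tg N/yr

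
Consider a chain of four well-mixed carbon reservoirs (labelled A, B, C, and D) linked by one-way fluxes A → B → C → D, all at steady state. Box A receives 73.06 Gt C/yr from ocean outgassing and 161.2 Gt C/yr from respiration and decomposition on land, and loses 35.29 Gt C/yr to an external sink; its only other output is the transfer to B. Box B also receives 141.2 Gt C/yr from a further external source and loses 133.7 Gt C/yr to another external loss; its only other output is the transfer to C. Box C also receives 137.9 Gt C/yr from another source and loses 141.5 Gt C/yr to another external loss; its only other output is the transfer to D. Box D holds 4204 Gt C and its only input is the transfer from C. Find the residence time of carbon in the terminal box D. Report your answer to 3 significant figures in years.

20.7 yr

Box A: F(A→B) = (73.06 + 161.2) − 35.29 = 198.97 Gt C/yr.
Box B: F(B→C) = (198.97 + 141.2) − 133.7 = 206.47 Gt C/yr.
Box C: F(C→D) = (206.47 + 137.9) − 141.5 = 202.87 Gt C/yr.
Box D throughput = its input = 202.87 Gt C/yr; τ = 4204 / 202.87 = 20.72 yr.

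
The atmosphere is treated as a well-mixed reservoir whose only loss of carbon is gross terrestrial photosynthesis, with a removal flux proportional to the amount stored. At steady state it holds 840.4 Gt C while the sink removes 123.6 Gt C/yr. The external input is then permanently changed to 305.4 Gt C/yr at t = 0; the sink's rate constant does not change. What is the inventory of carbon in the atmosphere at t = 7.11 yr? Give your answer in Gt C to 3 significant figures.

τ = M₀/F₀ = 840.4/123.6 = 6.799 yr; rate constant k = 1/τ.
New steady state M_∞ = F₁/k = F₁·τ = 305.4 × 6.799 = 2076.5 Gt C.
M(t) = M_∞ + (M₀ − M_∞)·e^(−t/τ); t/τ = 7.11/6.799 = 1.046, so e^(−t/τ) = 0.3515.
M(t) = 2076.5 − 1236 × 0.3515 = 1642.1 Gt C.

1640 Gt C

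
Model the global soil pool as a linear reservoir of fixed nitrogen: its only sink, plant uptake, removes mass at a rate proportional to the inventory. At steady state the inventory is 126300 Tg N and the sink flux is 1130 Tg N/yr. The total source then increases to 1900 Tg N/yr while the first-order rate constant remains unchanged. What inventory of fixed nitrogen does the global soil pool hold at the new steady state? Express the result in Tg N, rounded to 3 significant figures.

Rate constant k = F/M = 1130 / 126300 = 0.008947 yr⁻¹.
At the new steady state, source = k·M_new ⇒ M_new = 1900 / 0.008947 = 212400 Tg N.
(Equivalently M_new = M × F_new/F_old = 126300 × 1900/1130.)

212000 Tg N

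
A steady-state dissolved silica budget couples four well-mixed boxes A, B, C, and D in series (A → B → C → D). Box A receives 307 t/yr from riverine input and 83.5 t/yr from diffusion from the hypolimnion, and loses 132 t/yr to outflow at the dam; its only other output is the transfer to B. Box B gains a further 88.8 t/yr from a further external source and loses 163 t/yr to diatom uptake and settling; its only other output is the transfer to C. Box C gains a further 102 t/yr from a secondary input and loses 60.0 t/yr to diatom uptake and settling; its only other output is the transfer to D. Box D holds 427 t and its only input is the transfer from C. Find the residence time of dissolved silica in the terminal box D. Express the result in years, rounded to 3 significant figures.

Box A: F(A→B) = (307 + 83.5) − 132 = 258.50 t/yr.
Box B: F(B→C) = (258.50 + 88.8) − 163 = 184.30 t/yr.
Box C: F(C→D) = (184.30 + 102) − 60.0 = 226.30 t/yr.
Box D throughput = its input = 226.30 t/yr; τ = 427 / 226.30 = 1.887 yr.

1.89 yr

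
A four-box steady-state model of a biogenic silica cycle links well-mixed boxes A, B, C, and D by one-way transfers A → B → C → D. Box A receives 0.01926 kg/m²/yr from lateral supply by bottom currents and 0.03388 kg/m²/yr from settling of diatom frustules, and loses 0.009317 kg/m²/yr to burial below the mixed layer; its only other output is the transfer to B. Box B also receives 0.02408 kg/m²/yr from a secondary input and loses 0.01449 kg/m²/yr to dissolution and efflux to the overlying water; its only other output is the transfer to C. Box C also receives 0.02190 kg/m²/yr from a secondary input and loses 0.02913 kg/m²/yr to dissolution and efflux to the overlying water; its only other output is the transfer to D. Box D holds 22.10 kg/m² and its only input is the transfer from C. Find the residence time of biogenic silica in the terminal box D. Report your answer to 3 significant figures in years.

Box A: F(A→B) = (0.01926 + 0.03388) − 0.009317 = 0.043823 kg/m²/yr.
Box B: F(B→C) = (0.043823 + 0.02408) − 0.01449 = 0.053413 kg/m²/yr.
Box C: F(C→D) = (0.053413 + 0.02190) − 0.02913 = 0.046183 kg/m²/yr.
Box D throughput = its input = 0.046183 kg/m²/yr; τ = 22.10 / 0.046183 = 478.5 yr.

479 yr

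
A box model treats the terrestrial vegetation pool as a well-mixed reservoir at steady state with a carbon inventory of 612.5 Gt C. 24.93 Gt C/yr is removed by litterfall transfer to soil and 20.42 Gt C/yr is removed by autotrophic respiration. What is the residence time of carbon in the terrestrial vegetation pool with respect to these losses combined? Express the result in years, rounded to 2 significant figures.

14 yr

Total removal = 24.93 + 20.42 = 45.350 Gt C/yr.
τ = M / ΣF_out = 612.5 / 45.350 = 13.51 yr.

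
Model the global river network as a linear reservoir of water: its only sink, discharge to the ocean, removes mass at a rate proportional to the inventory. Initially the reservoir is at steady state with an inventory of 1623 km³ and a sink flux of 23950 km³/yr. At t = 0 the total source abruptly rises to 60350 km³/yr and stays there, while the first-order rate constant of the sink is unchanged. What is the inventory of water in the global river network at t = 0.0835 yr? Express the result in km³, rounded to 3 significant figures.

3370 km³

Residence time τ = M₀/F₀ = 0.06777 yr. The eventual steady state is M_∞ = M₀·(F₁/F₀) = 1623 × 60350/23950 = 4089.7 km³.
The anomaly ΔM(t) = M(t) − M_∞ decays as ΔM₀·e^(−t/τ) with ΔM₀ = 1623 − 4089.7 = −2467 km³.
At t = 0.0835 yr, e^(−t/τ) = e^(−1.232) = 0.2917, so ΔM = −719.4 km³ and M = 4089.7 − 719.4 = 3370.3 km³.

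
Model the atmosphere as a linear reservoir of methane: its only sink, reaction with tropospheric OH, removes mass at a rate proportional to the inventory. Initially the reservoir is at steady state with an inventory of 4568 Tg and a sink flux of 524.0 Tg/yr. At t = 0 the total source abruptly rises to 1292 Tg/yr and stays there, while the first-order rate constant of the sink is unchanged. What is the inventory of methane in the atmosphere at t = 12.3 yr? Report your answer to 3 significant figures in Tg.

τ = M₀/F₀ = 4568/524.0 = 8.718 yr; rate constant k = 1/τ.
New steady state M_∞ = F₁/k = F₁·τ = 1292 × 8.718 = 11263 Tg.
M(t) = M_∞ + (M₀ − M_∞)·e^(−t/τ); t/τ = 12.3/8.718 = 1.411, so e^(−t/τ) = 0.2439.
M(t) = 11263 − 6695 × 0.2439 = 9630.1 Tg.

9630 Tg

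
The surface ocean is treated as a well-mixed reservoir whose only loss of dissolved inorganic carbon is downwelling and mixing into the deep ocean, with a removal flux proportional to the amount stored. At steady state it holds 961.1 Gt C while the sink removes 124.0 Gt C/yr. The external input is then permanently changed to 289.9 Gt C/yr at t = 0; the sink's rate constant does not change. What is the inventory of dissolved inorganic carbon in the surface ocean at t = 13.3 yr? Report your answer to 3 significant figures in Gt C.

The sink rate constant is k = F₀/M₀ = 124.0/961.1 = 0.1290 yr⁻¹.
Solving dM/dt = F₁ − kM with M(0) = M₀ gives M(t) = F₁/k + (M₀ − F₁/k)·e^(−kt).
F₁/k = 289.9/0.1290 = 2247.0 Gt C; kt = 0.1290 × 13.3 = 1.716, e^(−kt) = 0.1798.
M(13.3) = 2247.0 + (961.1 − 2247.0) × 0.1798 = 2247.0 − 231.2 = 2015.8 Gt C.

2020 Gt C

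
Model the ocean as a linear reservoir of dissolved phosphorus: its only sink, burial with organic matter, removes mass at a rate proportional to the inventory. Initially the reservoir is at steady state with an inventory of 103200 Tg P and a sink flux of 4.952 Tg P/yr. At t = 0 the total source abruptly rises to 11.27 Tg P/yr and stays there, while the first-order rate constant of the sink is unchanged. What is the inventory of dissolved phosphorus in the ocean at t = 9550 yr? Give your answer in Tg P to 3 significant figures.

152000 Tg P

Residence time τ = M₀/F₀ = 20840 yr. The eventual steady state is M_∞ = M₀·(F₁/F₀) = 103200 × 11.27/4.952 = 234870 Tg P.
The anomaly ΔM(t) = M(t) − M_∞ decays as ΔM₀·e^(−t/τ) with ΔM₀ = 103200 − 234870 = −131700 Tg P.
At t = 9550 yr, e^(−t/τ) = e^(−0.4583) = 0.6324, so ΔM = −83260 Tg P and M = 234870 − 83260 = 151600 Tg P.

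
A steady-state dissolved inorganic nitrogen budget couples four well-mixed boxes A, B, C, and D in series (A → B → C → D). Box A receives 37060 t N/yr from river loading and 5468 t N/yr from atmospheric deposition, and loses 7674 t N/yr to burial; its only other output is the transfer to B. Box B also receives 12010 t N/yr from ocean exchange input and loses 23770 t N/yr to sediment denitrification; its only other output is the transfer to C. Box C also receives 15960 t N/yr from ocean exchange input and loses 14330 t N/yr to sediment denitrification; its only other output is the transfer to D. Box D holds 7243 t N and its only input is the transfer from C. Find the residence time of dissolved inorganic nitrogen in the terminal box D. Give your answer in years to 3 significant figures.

Box A: F(A→B) = (37060 + 5468) − 7674 = 34854 t N/yr.
Box B: F(B→C) = (34854 + 12010) − 23770 = 23094 t N/yr.
Box C: F(C→D) = (23094 + 15960) − 14330 = 24724 t N/yr.
Box D throughput = its input = 24724 t N/yr; τ = 7243 / 24724 = 0.2930 yr.

0.293 yr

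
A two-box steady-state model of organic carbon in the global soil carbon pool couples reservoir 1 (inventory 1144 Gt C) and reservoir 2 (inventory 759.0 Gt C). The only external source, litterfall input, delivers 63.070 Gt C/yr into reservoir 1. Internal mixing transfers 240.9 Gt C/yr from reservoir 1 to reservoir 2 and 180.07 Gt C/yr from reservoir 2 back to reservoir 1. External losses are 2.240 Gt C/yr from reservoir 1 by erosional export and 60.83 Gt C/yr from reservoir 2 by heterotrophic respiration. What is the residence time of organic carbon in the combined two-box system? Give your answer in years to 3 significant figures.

30.2 yr

For the system as a whole, the A↔B exchange is internal and contributes nothing to the throughput; only the external sinks remove mass.
M_total = 1144 + 759.0 = 1903.0 Gt C.
ΣF_external_out = 2.240 + 60.83 = 63.070 Gt C/yr.
τ = M_total / ΣF_ext = 1903.0 / 63.070 = 30.17 yr.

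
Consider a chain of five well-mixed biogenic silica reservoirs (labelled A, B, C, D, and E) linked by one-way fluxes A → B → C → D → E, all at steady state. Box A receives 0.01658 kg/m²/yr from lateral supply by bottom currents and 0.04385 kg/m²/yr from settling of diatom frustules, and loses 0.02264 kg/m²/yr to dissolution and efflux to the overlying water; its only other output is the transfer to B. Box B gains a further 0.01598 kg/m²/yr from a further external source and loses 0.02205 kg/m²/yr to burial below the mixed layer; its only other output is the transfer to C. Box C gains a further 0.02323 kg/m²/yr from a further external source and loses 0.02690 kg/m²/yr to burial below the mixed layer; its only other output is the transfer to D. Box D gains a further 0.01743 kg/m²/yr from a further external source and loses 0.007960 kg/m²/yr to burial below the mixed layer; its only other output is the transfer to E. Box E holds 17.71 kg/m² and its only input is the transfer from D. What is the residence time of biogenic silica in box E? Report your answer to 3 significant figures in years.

Box A: F(A→B) = (0.01658 + 0.04385) − 0.02264 = 0.037790 kg/m²/yr.
Box B: F(B→C) = (0.037790 + 0.01598) − 0.02205 = 0.031720 kg/m²/yr.
Box C: F(C→D) = (0.031720 + 0.02323) − 0.02690 = 0.028050 kg/m²/yr.
Box D: F(D→E) = (0.028050 + 0.01743) − 0.007960 = 0.037520 kg/m²/yr.
Box E throughput = its input = 0.037520 kg/m²/yr; τ = 17.71 / 0.037520 = 472.0 yr.

472 yr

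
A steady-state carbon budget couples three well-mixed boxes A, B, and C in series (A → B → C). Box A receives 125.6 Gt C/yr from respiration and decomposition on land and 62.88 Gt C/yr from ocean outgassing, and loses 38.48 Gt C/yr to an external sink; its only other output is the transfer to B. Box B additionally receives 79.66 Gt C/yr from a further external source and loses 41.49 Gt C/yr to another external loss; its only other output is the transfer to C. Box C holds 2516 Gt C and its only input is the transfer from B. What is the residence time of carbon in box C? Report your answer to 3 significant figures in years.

Box A: F(A→B) = (125.6 + 62.88) − 38.48 = 150.00 Gt C/yr.
Box B: F(B→C) = (150.00 + 79.66) − 41.49 = 188.17 Gt C/yr.
Box C throughput = its input = 188.17 Gt C/yr; τ = 2516 / 188.17 = 13.37 yr.

13.4 yr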